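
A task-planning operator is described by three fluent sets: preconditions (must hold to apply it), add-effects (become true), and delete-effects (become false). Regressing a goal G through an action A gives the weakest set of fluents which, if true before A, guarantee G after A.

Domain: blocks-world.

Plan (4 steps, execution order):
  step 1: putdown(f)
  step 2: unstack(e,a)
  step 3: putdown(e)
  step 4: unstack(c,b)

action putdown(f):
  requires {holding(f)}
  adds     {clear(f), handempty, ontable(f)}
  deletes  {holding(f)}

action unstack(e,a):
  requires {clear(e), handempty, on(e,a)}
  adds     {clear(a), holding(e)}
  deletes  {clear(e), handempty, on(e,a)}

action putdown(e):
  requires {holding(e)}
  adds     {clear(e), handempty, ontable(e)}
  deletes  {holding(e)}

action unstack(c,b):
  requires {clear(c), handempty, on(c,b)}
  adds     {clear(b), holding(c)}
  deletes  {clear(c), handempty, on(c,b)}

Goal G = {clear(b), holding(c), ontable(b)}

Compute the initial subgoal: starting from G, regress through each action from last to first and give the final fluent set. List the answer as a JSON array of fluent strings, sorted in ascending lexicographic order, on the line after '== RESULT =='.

Regress step by step:
  through step 4 (unstack(c,b)): drop {clear(b), holding(c)}, keep {ontable(b)}, require {clear(c), handempty, on(c,b)}
    → {clear(c), handempty, on(c,b), ontable(b)}
  through step 3 (putdown(e)): drop {handempty}, keep {clear(c), on(c,b), ontable(b)}, require {holding(e)}
    → {clear(c), holding(e), on(c,b), ontable(b)}
  through step 2 (unstack(e,a)): drop {holding(e)}, keep {clear(c), on(c,b), ontable(b)}, require {clear(e), handempty, on(e,a)}
    → {clear(c), clear(e), handempty, on(c,b), on(e,a), ontable(b)}
  through step 1 (putdown(f)): drop {handempty}, keep {clear(c), clear(e), on(c,b), on(e,a), ontable(b)}, require {holding(f)}
    → {clear(c), clear(e), holding(f), on(c,b), on(e,a), ontable(b)}

== RESULT ==
["clear(c)", "clear(e)", "holding(f)", "on(c,b)", "on(e,a)", "ontable(b)"]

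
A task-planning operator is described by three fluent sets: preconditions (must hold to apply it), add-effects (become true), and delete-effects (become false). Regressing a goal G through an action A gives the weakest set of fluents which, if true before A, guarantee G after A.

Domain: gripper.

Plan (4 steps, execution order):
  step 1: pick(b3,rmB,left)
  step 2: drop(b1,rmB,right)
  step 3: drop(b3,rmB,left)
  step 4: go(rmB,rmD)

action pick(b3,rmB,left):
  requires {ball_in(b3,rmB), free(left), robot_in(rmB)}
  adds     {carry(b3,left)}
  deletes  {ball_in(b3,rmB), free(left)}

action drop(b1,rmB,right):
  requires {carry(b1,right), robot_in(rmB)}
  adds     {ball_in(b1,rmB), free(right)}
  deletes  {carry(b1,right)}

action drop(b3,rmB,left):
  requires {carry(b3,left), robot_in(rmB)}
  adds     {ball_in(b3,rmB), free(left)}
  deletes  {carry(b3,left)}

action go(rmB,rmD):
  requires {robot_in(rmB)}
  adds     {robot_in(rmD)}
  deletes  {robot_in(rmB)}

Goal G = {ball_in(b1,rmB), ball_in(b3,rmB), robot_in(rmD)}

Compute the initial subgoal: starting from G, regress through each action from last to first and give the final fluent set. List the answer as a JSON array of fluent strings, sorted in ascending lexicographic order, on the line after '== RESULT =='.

Work backward from the goal:
  through step 4 (go(rmB,rmD)): drop {robot_in(rmD)}, keep {ball_in(b1,rmB), ball_in(b3,rmB)}, require {robot_in(rmB)}
    → {ball_in(b1,rmB), ball_in(b3,rmB), robot_in(rmB)}
  through step 3 (drop(b3,rmB,left)): drop {ball_in(b3,rmB)}, keep {ball_in(b1,rmB), robot_in(rmB)}, require {carry(b3,left), robot_in(rmB)}
    → {ball_in(b1,rmB), carry(b3,left), robot_in(rmB)}
  through step 2 (drop(b1,rmB,right)): drop {ball_in(b1,rmB)}, keep {carry(b3,left), robot_in(rmB)}, require {carry(b1,right), robot_in(rmB)}
    → {carry(b1,right), carry(b3,left), robot_in(rmB)}
  through step 1 (pick(b3,rmB,left)): drop {carry(b3,left)}, keep {carry(b1,right), robot_in(rmB)}, require {ball_in(b3,rmB), free(left), robot_in(rmB)}
    → {ball_in(b3,rmB), carry(b1,right), free(left), robot_in(rmB)}

== RESULT ==
["ball_in(b3,rmB)", "carry(b1,right)", "free(left)", "robot_in(rmB)"]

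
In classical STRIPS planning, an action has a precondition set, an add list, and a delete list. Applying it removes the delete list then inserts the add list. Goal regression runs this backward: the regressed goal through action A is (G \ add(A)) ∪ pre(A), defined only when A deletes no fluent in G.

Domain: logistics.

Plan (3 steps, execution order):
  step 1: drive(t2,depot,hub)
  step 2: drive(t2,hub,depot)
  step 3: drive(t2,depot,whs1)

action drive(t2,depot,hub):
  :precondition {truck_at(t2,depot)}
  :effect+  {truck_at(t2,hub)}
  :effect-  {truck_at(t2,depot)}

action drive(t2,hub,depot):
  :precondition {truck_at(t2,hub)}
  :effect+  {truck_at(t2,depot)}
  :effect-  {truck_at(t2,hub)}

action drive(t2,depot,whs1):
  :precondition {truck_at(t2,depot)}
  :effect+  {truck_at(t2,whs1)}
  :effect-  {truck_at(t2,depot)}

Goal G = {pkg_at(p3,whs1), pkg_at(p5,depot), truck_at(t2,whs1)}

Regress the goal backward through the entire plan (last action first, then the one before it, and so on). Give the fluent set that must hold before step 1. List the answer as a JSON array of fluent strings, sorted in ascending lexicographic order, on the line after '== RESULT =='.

Work backward from the goal:
  through step 3 (drive(t2,depot,whs1)): drop {truck_at(t2,whs1)}, keep {pkg_at(p3,whs1), pkg_at(p5,depot)}, require {truck_at(t2,depot)}
    → {pkg_at(p3,whs1), pkg_at(p5,depot), truck_at(t2,depot)}
  through step 2 (drive(t2,hub,depot)): drop {truck_at(t2,depot)}, keep {pkg_at(p3,whs1), pkg_at(p5,depot)}, require {truck_at(t2,hub)}
    → {pkg_at(p3,whs1), pkg_at(p5,depot), truck_at(t2,hub)}
  through step 1 (drive(t2,depot,hub)): drop {truck_at(t2,hub)}, keep {pkg_at(p3,whs1), pkg_at(p5,depot)}, require {truck_at(t2,depot)}
    → {pkg_at(p3,whs1), pkg_at(p5,depot), truck_at(t2,depot)}

== RESULT ==
["pkg_at(p3,whs1)", "pkg_at(p5,depot)", "truck_at(t2,depot)"]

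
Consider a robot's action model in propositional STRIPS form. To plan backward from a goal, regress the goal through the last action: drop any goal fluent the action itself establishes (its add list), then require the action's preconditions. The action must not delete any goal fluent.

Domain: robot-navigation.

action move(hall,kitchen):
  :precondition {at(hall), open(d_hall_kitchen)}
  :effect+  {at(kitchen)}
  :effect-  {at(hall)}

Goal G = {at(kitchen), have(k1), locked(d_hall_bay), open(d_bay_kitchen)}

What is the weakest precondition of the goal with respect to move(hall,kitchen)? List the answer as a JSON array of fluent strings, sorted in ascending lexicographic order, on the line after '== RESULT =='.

Regress:
  G ∩ del = {}  (empty — regression defined)
  G \ add = {at(kitchen), have(k1), locked(d_hall_bay), open(d_bay_kitchen)} \ {at(kitchen)} = {have(k1), locked(d_hall_bay), open(d_bay_kitchen)}
  ∪ pre   = {have(k1), locked(d_hall_bay), open(d_bay_kitchen)} ∪ {at(hall), open(d_hall_kitchen)}
          = {at(hall), have(k1), locked(d_hall_bay), open(d_bay_kitchen), open(d_hall_kitchen)}

== RESULT ==
["at(hall)", "have(k1)", "locked(d_hall_bay)", "open(d_bay_kitchen)", "open(d_hall_kitchen)"]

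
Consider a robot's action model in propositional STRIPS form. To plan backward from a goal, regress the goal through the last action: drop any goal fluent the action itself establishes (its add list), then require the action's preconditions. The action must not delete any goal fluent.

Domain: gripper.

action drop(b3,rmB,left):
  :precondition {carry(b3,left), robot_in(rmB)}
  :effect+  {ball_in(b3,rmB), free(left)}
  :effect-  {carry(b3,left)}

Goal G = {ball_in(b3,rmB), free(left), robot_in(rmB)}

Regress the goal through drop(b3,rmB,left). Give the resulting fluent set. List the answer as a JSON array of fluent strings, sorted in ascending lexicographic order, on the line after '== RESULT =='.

Compute (G \ add) ∪ pre:
  G ∩ del = {}  (empty — regression defined)
  G \ add = {ball_in(b3,rmB), free(left), robot_in(rmB)} \ {ball_in(b3,rmB), free(left)} = {robot_in(rmB)}
  ∪ pre   = {robot_in(rmB)} ∪ {carry(b3,left), robot_in(rmB)}
          = {carry(b3,left), robot_in(rmB)}

== RESULT ==
["carry(b3,left)", "robot_in(rmB)"]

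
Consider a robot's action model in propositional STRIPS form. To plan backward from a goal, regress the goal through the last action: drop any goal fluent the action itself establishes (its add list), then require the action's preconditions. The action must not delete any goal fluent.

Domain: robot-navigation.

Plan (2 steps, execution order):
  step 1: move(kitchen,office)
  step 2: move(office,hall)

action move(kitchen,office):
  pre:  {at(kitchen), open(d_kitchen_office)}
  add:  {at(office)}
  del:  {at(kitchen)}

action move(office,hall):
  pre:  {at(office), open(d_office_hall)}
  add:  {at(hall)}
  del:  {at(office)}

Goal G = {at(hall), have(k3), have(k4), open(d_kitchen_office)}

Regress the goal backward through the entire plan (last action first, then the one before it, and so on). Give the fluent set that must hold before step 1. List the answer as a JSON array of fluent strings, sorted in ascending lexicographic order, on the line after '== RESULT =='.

Regress step by step:
  through step 2 (move(office,hall)): drop {at(hall)}, keep {have(k3), have(k4), open(d_kitchen_office)}, require {at(office), open(d_office_hall)}
    → {at(office), have(k3), have(k4), open(d_kitchen_office), open(d_office_hall)}
  through step 1 (move(kitchen,office)): drop {at(office)}, keep {have(k3), have(k4), open(d_kitchen_office), open(d_office_hall)}, require {at(kitchen), open(d_kitchen_office)}
    → {at(kitchen), have(k3), have(k4), open(d_kitchen_office), open(d_office_hall)}

== RESULT ==
["at(kitchen)", "have(k3)", "have(k4)", "open(d_kitchen_office)", "open(d_office_hall)"]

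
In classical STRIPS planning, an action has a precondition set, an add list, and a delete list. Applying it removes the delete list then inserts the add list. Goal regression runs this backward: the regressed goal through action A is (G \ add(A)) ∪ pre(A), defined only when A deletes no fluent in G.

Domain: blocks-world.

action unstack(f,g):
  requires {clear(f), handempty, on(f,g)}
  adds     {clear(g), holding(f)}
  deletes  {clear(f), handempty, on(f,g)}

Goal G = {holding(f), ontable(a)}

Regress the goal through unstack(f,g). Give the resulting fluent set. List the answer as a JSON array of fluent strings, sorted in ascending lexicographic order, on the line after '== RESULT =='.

Compute (G \ add) ∪ pre:
  G ∩ del = {}  (empty — regression defined)
  G \ add = {holding(f), ontable(a)} \ {clear(g), holding(f)} = {ontable(a)}
  ∪ pre   = {ontable(a)} ∪ {clear(f), handempty, on(f,g)}
          = {clear(f), handempty, on(f,g), ontable(a)}

== RESULT ==
["clear(f)", "handempty", "on(f,g)", "ontable(a)"]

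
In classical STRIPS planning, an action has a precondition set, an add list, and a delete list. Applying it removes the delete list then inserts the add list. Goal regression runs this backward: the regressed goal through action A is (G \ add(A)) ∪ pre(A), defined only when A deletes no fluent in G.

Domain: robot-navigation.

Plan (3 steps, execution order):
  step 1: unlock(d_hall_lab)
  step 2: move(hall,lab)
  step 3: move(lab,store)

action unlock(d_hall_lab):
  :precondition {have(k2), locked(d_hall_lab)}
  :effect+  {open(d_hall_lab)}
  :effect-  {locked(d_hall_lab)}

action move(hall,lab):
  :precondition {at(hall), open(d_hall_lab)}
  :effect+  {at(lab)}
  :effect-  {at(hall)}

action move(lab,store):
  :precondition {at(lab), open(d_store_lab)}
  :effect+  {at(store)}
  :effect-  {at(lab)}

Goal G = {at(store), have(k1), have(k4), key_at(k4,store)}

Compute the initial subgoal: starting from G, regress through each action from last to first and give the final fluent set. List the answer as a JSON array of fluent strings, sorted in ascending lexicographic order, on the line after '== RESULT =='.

Work backward from the goal:
  through step 3 (move(lab,store)): drop {at(store)}, keep {have(k1), have(k4), key_at(k4,store)}, require {at(lab), open(d_store_lab)}
    → {at(lab), have(k1), have(k4), key_at(k4,store), open(d_store_lab)}
  through step 2 (move(hall,lab)): drop {at(lab)}, keep {have(k1), have(k4), key_at(k4,store), open(d_store_lab)}, require {at(hall), open(d_hall_lab)}
    → {at(hall), have(k1), have(k4), key_at(k4,store), open(d_hall_lab), open(d_store_lab)}
  through step 1 (unlock(d_hall_lab)): drop {open(d_hall_lab)}, keep {at(hall), have(k1), have(k4), key_at(k4,store), open(d_store_lab)}, require {have(k2), locked(d_hall_lab)}
    → {at(hall), have(k1), have(k2), have(k4), key_at(k4,store), locked(d_hall_lab), open(d_store_lab)}

== RESULT ==
["at(hall)", "have(k1)", "have(k2)", "have(k4)", "key_at(k4,store)", "locked(d_hall_lab)", "open(d_store_lab)"]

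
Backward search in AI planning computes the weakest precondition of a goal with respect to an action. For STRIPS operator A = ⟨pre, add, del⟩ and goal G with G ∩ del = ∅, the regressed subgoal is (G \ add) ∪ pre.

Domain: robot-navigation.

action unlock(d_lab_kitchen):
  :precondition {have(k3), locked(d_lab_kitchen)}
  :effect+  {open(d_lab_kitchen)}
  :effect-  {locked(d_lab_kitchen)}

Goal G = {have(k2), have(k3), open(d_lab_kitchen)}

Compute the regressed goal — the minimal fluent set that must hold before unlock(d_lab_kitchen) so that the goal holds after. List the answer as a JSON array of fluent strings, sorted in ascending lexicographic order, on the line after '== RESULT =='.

Regress:
  G ∩ del = {}  (empty — regression defined)
  G \ add = {have(k2), have(k3), open(d_lab_kitchen)} \ {open(d_lab_kitchen)} = {have(k2), have(k3)}
  ∪ pre   = {have(k2), have(k3)} ∪ {have(k3), locked(d_lab_kitchen)}
          = {have(k2), have(k3), locked(d_lab_kitchen)}

== RESULT ==
["have(k2)", "have(k3)", "locked(d_lab_kitchen)"]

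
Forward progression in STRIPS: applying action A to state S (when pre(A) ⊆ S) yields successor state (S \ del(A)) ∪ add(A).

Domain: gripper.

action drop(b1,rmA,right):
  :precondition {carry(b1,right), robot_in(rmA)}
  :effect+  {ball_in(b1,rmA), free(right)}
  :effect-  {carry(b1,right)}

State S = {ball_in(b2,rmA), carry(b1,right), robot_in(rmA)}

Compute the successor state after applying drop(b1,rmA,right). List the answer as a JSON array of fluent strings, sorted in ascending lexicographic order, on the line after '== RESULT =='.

Progress:
  pre ⊆ S: {carry(b1,right), robot_in(rmA)} ⊆ S  — applicable
  S \ del = {ball_in(b2,rmA), robot_in(rmA)}
  ∪ add   = {ball_in(b1,rmA), ball_in(b2,rmA), free(right), robot_in(rmA)}

== RESULT ==
["ball_in(b1,rmA)", "ball_in(b2,rmA)", "free(right)", "robot_in(rmA)"]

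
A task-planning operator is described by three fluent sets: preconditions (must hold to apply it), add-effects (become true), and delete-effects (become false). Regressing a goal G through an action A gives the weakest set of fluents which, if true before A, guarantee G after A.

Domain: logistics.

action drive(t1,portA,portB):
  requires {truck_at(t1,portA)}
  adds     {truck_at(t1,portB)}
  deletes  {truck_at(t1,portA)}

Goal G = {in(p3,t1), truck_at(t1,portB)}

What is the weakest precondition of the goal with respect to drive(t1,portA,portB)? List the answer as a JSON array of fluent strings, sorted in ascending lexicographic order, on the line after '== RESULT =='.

Compute (G \ add) ∪ pre:
  G ∩ del = {}  (empty — regression defined)
  G \ add = {in(p3,t1), truck_at(t1,portB)} \ {truck_at(t1,portB)} = {in(p3,t1)}
  ∪ pre   = {in(p3,t1)} ∪ {truck_at(t1,portA)}
          = {in(p3,t1), truck_at(t1,portA)}

== RESULT ==
["in(p3,t1)", "truck_at(t1,portA)"]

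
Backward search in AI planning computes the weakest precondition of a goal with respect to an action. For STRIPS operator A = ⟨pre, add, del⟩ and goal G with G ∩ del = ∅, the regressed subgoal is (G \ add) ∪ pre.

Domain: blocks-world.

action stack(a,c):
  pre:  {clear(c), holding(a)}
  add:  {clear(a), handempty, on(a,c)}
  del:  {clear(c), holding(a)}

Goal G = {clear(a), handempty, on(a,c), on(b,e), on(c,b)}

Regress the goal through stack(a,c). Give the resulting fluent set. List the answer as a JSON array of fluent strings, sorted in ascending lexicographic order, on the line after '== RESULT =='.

Compute (G \ add) ∪ pre:
  G ∩ del = {}  (empty — regression defined)
  G \ add = {clear(a), handempty, on(a,c), on(b,e), on(c,b)} \ {clear(a), handempty, on(a,c)} = {on(b,e), on(c,b)}
  ∪ pre   = {on(b,e), on(c,b)} ∪ {clear(c), holding(a)}
          = {clear(c), holding(a), on(b,e), on(c,b)}

== RESULT ==
["clear(c)", "holding(a)", "on(b,e)", "on(c,b)"]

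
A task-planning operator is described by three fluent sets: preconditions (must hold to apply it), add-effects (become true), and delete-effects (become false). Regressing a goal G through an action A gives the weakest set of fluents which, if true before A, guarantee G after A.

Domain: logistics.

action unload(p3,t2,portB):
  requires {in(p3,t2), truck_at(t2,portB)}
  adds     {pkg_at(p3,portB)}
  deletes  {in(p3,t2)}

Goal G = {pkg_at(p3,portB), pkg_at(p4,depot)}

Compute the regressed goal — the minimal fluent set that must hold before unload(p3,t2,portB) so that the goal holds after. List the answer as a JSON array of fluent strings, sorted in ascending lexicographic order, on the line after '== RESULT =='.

Regress:
  G ∩ del = {}  (empty — regression defined)
  G \ add = {pkg_at(p3,portB), pkg_at(p4,depot)} \ {pkg_at(p3,portB)} = {pkg_at(p4,depot)}
  ∪ pre   = {pkg_at(p4,depot)} ∪ {in(p3,t2), truck_at(t2,portB)}
          = {in(p3,t2), pkg_at(p4,depot), truck_at(t2,portB)}

== RESULT ==
["in(p3,t2)", "pkg_at(p4,depot)", "truck_at(t2,portB)"]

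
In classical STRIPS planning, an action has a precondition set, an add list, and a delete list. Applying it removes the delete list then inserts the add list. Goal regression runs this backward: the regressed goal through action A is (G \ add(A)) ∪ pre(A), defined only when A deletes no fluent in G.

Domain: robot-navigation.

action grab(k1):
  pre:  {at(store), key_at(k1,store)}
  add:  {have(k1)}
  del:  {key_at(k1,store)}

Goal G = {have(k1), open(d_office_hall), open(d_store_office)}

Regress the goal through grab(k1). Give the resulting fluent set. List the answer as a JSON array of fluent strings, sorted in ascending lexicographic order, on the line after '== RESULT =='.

Compute (G \ add) ∪ pre:
  G ∩ del = {}  (empty — regression defined)
  G \ add = {have(k1), open(d_office_hall), open(d_store_office)} \ {have(k1)} = {open(d_office_hall), open(d_store_office)}
  ∪ pre   = {open(d_office_hall), open(d_store_office)} ∪ {at(store), key_at(k1,store)}
          = {at(store), key_at(k1,store), open(d_office_hall), open(d_store_office)}

== RESULT ==
["at(store)", "key_at(k1,store)", "open(d_office_hall)", "open(d_store_office)"]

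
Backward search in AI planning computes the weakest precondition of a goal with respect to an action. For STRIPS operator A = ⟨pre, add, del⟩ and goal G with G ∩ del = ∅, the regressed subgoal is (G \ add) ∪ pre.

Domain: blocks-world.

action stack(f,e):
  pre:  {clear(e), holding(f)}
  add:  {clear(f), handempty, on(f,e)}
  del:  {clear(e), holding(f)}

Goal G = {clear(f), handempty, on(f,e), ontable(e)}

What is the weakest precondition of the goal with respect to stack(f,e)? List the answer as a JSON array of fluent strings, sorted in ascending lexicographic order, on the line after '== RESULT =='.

Regress:
  G ∩ del = {}  (empty — regression defined)
  G \ add = {clear(f), handempty, on(f,e), ontable(e)} \ {clear(f), handempty, on(f,e)} = {ontable(e)}
  ∪ pre   = {ontable(e)} ∪ {clear(e), holding(f)}
          = {clear(e), holding(f), ontable(e)}

== RESULT ==
["clear(e)", "holding(f)", "ontable(e)"]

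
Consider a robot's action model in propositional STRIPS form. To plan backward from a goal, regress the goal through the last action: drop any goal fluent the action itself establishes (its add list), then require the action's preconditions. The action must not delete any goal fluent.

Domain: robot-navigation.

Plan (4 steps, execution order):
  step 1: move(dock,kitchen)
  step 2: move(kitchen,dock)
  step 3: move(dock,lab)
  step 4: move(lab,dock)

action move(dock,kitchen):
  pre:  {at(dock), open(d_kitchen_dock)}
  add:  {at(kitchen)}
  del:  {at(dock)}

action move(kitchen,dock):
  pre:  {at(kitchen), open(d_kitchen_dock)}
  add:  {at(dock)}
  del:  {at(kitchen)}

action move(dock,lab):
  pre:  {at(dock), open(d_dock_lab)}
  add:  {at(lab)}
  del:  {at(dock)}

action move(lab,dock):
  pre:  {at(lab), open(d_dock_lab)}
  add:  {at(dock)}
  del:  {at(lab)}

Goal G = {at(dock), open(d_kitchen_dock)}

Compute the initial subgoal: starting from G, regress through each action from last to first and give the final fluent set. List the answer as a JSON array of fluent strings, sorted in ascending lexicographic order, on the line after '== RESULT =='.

Regress step by step:
  through step 4 (move(lab,dock)): drop {at(dock)}, keep {open(d_kitchen_dock)}, require {at(lab), open(d_dock_lab)}
    → {at(lab), open(d_dock_lab), open(d_kitchen_dock)}
  through step 3 (move(dock,lab)): drop {at(lab)}, keep {open(d_dock_lab), open(d_kitchen_dock)}, require {at(dock), open(d_dock_lab)}
    → {at(dock), open(d_dock_lab), open(d_kitchen_dock)}
  through step 2 (move(kitchen,dock)): drop {at(dock)}, keep {open(d_dock_lab), open(d_kitchen_dock)}, require {at(kitchen), open(d_kitchen_dock)}
    → {at(kitchen), open(d_dock_lab), open(d_kitchen_dock)}
  through step 1 (move(dock,kitchen)): drop {at(kitchen)}, keep {open(d_dock_lab), open(d_kitchen_dock)}, require {at(dock), open(d_kitchen_dock)}
    → {at(dock), open(d_dock_lab), open(d_kitchen_dock)}

== RESULT ==
["at(dock)", "open(d_dock_lab)", "open(d_kitchen_dock)"]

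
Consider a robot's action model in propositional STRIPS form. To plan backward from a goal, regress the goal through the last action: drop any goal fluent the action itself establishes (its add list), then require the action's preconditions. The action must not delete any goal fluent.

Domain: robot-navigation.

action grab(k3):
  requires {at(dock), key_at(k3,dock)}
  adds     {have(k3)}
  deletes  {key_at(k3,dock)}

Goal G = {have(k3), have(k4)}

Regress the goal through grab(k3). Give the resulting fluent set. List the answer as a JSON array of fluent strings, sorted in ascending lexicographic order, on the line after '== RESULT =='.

Compute (G \ add) ∪ pre:
  G ∩ del = {}  (empty — regression defined)
  G \ add = {have(k3), have(k4)} \ {have(k3)} = {have(k4)}
  ∪ pre   = {have(k4)} ∪ {at(dock), key_at(k3,dock)}
          = {at(dock), have(k4), key_at(k3,dock)}

== RESULT ==
["at(dock)", "have(k4)", "key_at(k3,dock)"]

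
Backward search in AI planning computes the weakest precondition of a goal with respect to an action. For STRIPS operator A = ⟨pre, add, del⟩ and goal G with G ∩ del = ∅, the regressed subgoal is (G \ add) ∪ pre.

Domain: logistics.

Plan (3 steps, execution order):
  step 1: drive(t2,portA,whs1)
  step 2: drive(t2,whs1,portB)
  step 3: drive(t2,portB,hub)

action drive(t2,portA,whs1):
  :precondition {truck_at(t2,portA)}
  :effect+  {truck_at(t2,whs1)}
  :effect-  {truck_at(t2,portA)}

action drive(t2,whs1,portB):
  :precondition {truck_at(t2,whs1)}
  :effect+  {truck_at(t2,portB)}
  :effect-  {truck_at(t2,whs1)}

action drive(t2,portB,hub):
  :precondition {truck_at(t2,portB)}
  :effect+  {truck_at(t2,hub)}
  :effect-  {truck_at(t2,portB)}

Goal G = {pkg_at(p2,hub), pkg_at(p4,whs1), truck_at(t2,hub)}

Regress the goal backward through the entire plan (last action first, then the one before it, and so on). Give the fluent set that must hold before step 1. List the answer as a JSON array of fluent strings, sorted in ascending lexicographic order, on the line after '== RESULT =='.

Regress step by step:
  through step 3 (drive(t2,portB,hub)): drop {truck_at(t2,hub)}, keep {pkg_at(p2,hub), pkg_at(p4,whs1)}, require {truck_at(t2,portB)}
    → {pkg_at(p2,hub), pkg_at(p4,whs1), truck_at(t2,portB)}
  through step 2 (drive(t2,whs1,portB)): drop {truck_at(t2,portB)}, keep {pkg_at(p2,hub), pkg_at(p4,whs1)}, require {truck_at(t2,whs1)}
    → {pkg_at(p2,hub), pkg_at(p4,whs1), truck_at(t2,whs1)}
  through step 1 (drive(t2,portA,whs1)): drop {truck_at(t2,whs1)}, keep {pkg_at(p2,hub), pkg_at(p4,whs1)}, require {truck_at(t2,portA)}
    → {pkg_at(p2,hub), pkg_at(p4,whs1), truck_at(t2,portA)}

== RESULT ==
["pkg_at(p2,hub)", "pkg_at(p4,whs1)", "truck_at(t2,portA)"]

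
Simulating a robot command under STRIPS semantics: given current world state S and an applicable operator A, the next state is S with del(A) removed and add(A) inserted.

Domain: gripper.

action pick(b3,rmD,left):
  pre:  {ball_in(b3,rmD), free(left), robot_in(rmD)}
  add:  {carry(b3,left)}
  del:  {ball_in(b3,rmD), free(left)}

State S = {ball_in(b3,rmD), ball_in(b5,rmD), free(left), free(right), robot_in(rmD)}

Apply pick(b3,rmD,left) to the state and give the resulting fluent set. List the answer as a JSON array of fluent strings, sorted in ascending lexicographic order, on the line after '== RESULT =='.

Compute (S \ del) ∪ add:
  pre ⊆ S: {ball_in(b3,rmD), free(left), robot_in(rmD)} ⊆ S  — applicable
  S \ del = {ball_in(b5,rmD), free(right), robot_in(rmD)}
  ∪ add   = {ball_in(b5,rmD), carry(b3,left), free(right), robot_in(rmD)}

== RESULT ==
["ball_in(b5,rmD)", "carry(b3,left)", "free(right)", "robot_in(rmD)"]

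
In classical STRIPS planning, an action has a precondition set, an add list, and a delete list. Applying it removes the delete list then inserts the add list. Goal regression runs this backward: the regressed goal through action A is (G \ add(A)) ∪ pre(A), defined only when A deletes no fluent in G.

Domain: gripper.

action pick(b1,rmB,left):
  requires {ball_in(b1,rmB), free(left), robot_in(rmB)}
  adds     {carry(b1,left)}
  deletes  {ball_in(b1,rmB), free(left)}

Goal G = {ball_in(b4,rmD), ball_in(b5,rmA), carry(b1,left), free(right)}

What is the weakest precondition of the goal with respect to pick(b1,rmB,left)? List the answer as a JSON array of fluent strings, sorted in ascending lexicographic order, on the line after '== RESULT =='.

Regress:
  G ∩ del = {}  (empty — regression defined)
  G \ add = {ball_in(b4,rmD), ball_in(b5,rmA), carry(b1,left), free(right)} \ {carry(b1,left)} = {ball_in(b4,rmD), ball_in(b5,rmA), free(right)}
  ∪ pre   = {ball_in(b4,rmD), ball_in(b5,rmA), free(right)} ∪ {ball_in(b1,rmB), free(left), robot_in(rmB)}
          = {ball_in(b1,rmB), ball_in(b4,rmD), ball_in(b5,rmA), free(left), free(right), robot_in(rmB)}

== RESULT ==
["ball_in(b1,rmB)", "ball_in(b4,rmD)", "ball_in(b5,rmA)", "free(left)", "free(right)", "robot_in(rmB)"]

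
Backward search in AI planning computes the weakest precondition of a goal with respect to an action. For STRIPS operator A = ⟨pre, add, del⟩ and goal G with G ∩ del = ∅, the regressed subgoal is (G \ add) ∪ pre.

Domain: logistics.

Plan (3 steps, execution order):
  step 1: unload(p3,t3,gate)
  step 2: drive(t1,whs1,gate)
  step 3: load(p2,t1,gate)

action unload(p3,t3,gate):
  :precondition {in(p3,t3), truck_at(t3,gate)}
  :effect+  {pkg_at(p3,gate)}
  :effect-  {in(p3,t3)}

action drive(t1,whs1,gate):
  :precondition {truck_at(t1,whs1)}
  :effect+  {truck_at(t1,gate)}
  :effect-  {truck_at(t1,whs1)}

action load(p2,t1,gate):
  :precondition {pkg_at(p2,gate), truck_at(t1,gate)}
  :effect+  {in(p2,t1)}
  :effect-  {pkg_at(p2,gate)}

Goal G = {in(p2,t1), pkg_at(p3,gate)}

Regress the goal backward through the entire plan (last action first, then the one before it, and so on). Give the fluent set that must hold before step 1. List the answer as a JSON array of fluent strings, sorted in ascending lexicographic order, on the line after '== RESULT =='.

Regress step by step:
  through step 3 (load(p2,t1,gate)): drop {in(p2,t1)}, keep {pkg_at(p3,gate)}, require {pkg_at(p2,gate), truck_at(t1,gate)}
    → {pkg_at(p2,gate), pkg_at(p3,gate), truck_at(t1,gate)}
  through step 2 (drive(t1,whs1,gate)): drop {truck_at(t1,gate)}, keep {pkg_at(p2,gate), pkg_at(p3,gate)}, require {truck_at(t1,whs1)}
    → {pkg_at(p2,gate), pkg_at(p3,gate), truck_at(t1,whs1)}
  through step 1 (unload(p3,t3,gate)): drop {pkg_at(p3,gate)}, keep {pkg_at(p2,gate), truck_at(t1,whs1)}, require {in(p3,t3), truck_at(t3,gate)}
    → {in(p3,t3), pkg_at(p2,gate), truck_at(t1,whs1), truck_at(t3,gate)}

== RESULT ==
["in(p3,t3)", "pkg_at(p2,gate)", "truck_at(t1,whs1)", "truck_at(t3,gate)"]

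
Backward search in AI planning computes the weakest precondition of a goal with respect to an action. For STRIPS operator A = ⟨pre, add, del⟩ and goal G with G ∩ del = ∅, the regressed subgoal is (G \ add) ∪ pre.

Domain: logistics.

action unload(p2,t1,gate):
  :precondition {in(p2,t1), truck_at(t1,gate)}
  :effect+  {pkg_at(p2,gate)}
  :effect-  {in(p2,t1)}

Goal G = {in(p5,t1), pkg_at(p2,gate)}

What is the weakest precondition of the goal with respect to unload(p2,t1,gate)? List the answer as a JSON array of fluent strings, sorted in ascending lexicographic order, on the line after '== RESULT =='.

Compute (G \ add) ∪ pre:
  G ∩ del = {}  (empty — regression defined)
  G \ add = {in(p5,t1), pkg_at(p2,gate)} \ {pkg_at(p2,gate)} = {in(p5,t1)}
  ∪ pre   = {in(p5,t1)} ∪ {in(p2,t1), truck_at(t1,gate)}
          = {in(p2,t1), in(p5,t1), truck_at(t1,gate)}

== RESULT ==
["in(p2,t1)", "in(p5,t1)", "truck_at(t1,gate)"]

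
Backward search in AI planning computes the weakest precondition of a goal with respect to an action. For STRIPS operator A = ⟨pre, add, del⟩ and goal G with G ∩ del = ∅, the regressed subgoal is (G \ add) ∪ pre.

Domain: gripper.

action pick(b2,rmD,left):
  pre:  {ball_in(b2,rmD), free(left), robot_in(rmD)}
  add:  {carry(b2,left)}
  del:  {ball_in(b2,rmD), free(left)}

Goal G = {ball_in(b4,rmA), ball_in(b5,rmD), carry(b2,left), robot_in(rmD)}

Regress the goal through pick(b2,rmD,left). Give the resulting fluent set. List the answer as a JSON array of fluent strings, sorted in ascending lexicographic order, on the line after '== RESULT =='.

Regress:
  G ∩ del = {}  (empty — regression defined)
  G \ add = {ball_in(b4,rmA), ball_in(b5,rmD), carry(b2,left), robot_in(rmD)} \ {carry(b2,left)} = {ball_in(b4,rmA), ball_in(b5,rmD), robot_in(rmD)}
  ∪ pre   = {ball_in(b4,rmA), ball_in(b5,rmD), robot_in(rmD)} ∪ {ball_in(b2,rmD), free(left), robot_in(rmD)}
          = {ball_in(b2,rmD), ball_in(b4,rmA), ball_in(b5,rmD), free(left), robot_in(rmD)}

== RESULT ==
["ball_in(b2,rmD)", "ball_in(b4,rmA)", "ball_in(b5,rmD)", "free(left)", "robot_in(rmD)"]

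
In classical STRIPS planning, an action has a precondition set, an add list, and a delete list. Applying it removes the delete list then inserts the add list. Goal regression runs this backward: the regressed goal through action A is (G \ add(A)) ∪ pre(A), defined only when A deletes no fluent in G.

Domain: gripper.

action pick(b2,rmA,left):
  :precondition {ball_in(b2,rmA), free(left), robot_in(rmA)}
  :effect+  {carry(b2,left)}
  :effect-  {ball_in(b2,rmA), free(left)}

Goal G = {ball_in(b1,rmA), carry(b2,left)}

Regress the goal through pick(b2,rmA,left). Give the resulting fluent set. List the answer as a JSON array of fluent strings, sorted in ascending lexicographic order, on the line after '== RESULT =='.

Compute (G \ add) ∪ pre:
  G ∩ del = {}  (empty — regression defined)
  G \ add = {ball_in(b1,rmA), carry(b2,left)} \ {carry(b2,left)} = {ball_in(b1,rmA)}
  ∪ pre   = {ball_in(b1,rmA)} ∪ {ball_in(b2,rmA), free(left), robot_in(rmA)}
          = {ball_in(b1,rmA), ball_in(b2,rmA), free(left), robot_in(rmA)}

== RESULT ==
["ball_in(b1,rmA)", "ball_in(b2,rmA)", "free(left)", "robot_in(rmA)"]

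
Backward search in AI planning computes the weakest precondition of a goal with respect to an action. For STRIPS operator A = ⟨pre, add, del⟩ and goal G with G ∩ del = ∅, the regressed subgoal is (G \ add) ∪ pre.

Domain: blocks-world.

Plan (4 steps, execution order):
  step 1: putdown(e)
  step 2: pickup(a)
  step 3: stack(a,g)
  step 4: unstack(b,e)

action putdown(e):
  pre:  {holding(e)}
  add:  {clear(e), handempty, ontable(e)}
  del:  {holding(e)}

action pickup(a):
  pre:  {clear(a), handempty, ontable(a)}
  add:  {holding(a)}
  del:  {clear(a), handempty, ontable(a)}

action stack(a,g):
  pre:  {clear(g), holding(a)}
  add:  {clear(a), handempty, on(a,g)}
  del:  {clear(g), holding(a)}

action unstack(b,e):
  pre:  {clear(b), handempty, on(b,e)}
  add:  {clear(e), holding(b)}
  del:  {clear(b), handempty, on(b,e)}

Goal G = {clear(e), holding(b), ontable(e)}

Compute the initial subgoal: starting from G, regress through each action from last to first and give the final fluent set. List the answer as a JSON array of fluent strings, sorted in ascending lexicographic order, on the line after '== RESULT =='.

Work backward from the goal:
  through step 4 (unstack(b,e)): drop {clear(e), holding(b)}, keep {ontable(e)}, require {clear(b), handempty, on(b,e)}
    → {clear(b), handempty, on(b,e), ontable(e)}
  through step 3 (stack(a,g)): drop {handempty}, keep {clear(b), on(b,e), ontable(e)}, require {clear(g), holding(a)}
    → {clear(b), clear(g), holding(a), on(b,e), ontable(e)}
  through step 2 (pickup(a)): drop {holding(a)}, keep {clear(b), clear(g), on(b,e), ontable(e)}, require {clear(a), handempty, ontable(a)}
    → {clear(a), clear(b), clear(g), handempty, on(b,e), ontable(a), ontable(e)}
  through step 1 (putdown(e)): drop {handempty, ontable(e)}, keep {clear(a), clear(b), clear(g), on(b,e), ontable(a)}, require {holding(e)}
    → {clear(a), clear(b), clear(g), holding(e), on(b,e), ontable(a)}

== RESULT ==
["clear(a)", "clear(b)", "clear(g)", "holding(e)", "on(b,e)", "ontable(a)"]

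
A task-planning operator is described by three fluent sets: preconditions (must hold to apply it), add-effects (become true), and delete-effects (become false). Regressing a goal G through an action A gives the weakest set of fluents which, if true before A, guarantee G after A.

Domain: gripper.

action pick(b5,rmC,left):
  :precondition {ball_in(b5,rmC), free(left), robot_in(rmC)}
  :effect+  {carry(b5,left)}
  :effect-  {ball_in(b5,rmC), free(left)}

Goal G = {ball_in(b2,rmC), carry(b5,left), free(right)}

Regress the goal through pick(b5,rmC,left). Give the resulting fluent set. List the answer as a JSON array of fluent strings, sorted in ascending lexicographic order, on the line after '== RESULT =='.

Regress:
  G ∩ del = {}  (empty — regression defined)
  G \ add = {ball_in(b2,rmC), carry(b5,left), free(right)} \ {carry(b5,left)} = {ball_in(b2,rmC), free(right)}
  ∪ pre   = {ball_in(b2,rmC), free(right)} ∪ {ball_in(b5,rmC), free(left), robot_in(rmC)}
          = {ball_in(b2,rmC), ball_in(b5,rmC), free(left), free(right), robot_in(rmC)}

== RESULT ==
["ball_in(b2,rmC)", "ball_in(b5,rmC)", "free(left)", "free(right)", "robot_in(rmC)"]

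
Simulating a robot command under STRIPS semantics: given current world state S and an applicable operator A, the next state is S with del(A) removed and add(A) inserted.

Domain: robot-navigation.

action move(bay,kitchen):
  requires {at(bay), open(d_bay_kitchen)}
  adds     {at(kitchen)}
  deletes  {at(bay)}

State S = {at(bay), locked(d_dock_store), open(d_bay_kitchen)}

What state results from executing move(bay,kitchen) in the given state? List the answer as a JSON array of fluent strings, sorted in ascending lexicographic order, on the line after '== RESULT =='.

Progress:
  pre ⊆ S: {at(bay), open(d_bay_kitchen)} ⊆ S  — applicable
  S \ del = {locked(d_dock_store), open(d_bay_kitchen)}
  ∪ add   = {at(kitchen), locked(d_dock_store), open(d_bay_kitchen)}

== RESULT ==
["at(kitchen)", "locked(d_dock_store)", "open(d_bay_kitchen)"]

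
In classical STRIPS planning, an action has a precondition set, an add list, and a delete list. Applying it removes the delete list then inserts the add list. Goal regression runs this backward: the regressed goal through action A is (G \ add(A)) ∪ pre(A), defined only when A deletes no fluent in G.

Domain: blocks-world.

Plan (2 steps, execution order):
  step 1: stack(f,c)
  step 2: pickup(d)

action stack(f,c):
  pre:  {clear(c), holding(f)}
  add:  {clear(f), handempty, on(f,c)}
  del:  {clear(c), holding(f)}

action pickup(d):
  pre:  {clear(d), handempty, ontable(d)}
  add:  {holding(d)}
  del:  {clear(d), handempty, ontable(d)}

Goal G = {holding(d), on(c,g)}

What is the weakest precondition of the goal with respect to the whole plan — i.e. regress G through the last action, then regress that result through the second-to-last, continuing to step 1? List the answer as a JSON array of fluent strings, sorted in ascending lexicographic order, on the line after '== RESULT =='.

Regress step by step:
  through step 2 (pickup(d)): drop {holding(d)}, keep {on(c,g)}, require {clear(d), handempty, ontable(d)}
    → {clear(d), handempty, on(c,g), ontable(d)}
  through step 1 (stack(f,c)): drop {handempty}, keep {clear(d), on(c,g), ontable(d)}, require {clear(c), holding(f)}
    → {clear(c), clear(d), holding(f), on(c,g), ontable(d)}

== RESULT ==
["clear(c)", "clear(d)", "holding(f)", "on(c,g)", "ontable(d)"]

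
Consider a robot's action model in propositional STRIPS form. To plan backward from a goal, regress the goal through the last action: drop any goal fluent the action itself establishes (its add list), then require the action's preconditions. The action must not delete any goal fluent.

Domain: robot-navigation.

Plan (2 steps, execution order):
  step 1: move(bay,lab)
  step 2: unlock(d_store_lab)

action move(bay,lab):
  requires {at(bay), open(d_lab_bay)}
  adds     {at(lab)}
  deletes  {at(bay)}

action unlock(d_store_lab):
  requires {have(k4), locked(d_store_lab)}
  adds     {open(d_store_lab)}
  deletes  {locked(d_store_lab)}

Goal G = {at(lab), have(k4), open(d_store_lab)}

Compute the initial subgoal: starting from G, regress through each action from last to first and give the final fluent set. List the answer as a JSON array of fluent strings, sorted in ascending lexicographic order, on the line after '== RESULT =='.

Regress step by step:
  through step 2 (unlock(d_store_lab)): drop {open(d_store_lab)}, keep {at(lab), have(k4)}, require {have(k4), locked(d_store_lab)}
    → {at(lab), have(k4), locked(d_store_lab)}
  through step 1 (move(bay,lab)): drop {at(lab)}, keep {have(k4), locked(d_store_lab)}, require {at(bay), open(d_lab_bay)}
    → {at(bay), have(k4), locked(d_store_lab), open(d_lab_bay)}

== RESULT ==
["at(bay)", "have(k4)", "locked(d_store_lab)", "open(d_lab_bay)"]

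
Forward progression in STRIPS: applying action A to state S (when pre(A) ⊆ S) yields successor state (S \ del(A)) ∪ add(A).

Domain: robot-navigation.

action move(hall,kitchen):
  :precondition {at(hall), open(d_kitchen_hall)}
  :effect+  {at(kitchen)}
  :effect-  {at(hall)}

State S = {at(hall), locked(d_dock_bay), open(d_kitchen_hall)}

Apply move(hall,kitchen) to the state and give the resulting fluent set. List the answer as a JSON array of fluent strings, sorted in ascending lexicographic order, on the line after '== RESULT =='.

Compute (S \ del) ∪ add:
  pre ⊆ S: {at(hall), open(d_kitchen_hall)} ⊆ S  — applicable
  S \ del = {locked(d_dock_bay), open(d_kitchen_hall)}
  ∪ add   = {at(kitchen), locked(d_dock_bay), open(d_kitchen_hall)}

== RESULT ==
["at(kitchen)", "locked(d_dock_bay)", "open(d_kitchen_hall)"]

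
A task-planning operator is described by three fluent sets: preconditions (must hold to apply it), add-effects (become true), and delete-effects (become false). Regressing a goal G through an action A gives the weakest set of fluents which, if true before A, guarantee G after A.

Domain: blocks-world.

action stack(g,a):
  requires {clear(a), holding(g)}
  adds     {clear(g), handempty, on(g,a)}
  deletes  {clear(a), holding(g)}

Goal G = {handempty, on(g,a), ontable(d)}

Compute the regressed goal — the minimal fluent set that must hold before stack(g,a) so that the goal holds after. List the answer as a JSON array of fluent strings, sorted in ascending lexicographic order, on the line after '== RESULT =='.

Compute (G \ add) ∪ pre:
  G ∩ del = {}  (empty — regression defined)
  G \ add = {handempty, on(g,a), ontable(d)} \ {clear(g), handempty, on(g,a)} = {ontable(d)}
  ∪ pre   = {ontable(d)} ∪ {clear(a), holding(g)}
          = {clear(a), holding(g), ontable(d)}

== RESULT ==
["clear(a)", "holding(g)", "ontable(d)"]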